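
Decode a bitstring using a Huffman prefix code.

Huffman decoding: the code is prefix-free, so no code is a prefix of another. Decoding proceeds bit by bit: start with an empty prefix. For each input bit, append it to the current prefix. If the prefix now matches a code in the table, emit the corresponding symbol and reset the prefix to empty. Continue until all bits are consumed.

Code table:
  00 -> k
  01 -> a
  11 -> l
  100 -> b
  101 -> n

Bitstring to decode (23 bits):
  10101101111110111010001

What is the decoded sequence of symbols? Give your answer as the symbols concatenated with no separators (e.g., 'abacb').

Answer: nanllnlaka

Derivation:
Bit 0: prefix='1' (no match yet)
Bit 1: prefix='10' (no match yet)
Bit 2: prefix='101' -> emit 'n', reset
Bit 3: prefix='0' (no match yet)
Bit 4: prefix='01' -> emit 'a', reset
Bit 5: prefix='1' (no match yet)
Bit 6: prefix='10' (no match yet)
Bit 7: prefix='101' -> emit 'n', reset
Bit 8: prefix='1' (no match yet)
Bit 9: prefix='11' -> emit 'l', reset
Bit 10: prefix='1' (no match yet)
Bit 11: prefix='11' -> emit 'l', reset
Bit 12: prefix='1' (no match yet)
Bit 13: prefix='10' (no match yet)
Bit 14: prefix='101' -> emit 'n', reset
Bit 15: prefix='1' (no match yet)
Bit 16: prefix='11' -> emit 'l', reset
Bit 17: prefix='0' (no match yet)
Bit 18: prefix='01' -> emit 'a', reset
Bit 19: prefix='0' (no match yet)
Bit 20: prefix='00' -> emit 'k', reset
Bit 21: prefix='0' (no match yet)
Bit 22: prefix='01' -> emit 'a', reset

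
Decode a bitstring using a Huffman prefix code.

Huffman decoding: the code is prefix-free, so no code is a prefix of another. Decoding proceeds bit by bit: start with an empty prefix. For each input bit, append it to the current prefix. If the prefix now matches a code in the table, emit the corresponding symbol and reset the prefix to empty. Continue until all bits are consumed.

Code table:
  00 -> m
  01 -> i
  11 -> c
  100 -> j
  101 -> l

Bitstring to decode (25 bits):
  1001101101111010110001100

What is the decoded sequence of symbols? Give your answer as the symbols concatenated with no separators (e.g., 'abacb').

Answer: jcilclijij

Derivation:
Bit 0: prefix='1' (no match yet)
Bit 1: prefix='10' (no match yet)
Bit 2: prefix='100' -> emit 'j', reset
Bit 3: prefix='1' (no match yet)
Bit 4: prefix='11' -> emit 'c', reset
Bit 5: prefix='0' (no match yet)
Bit 6: prefix='01' -> emit 'i', reset
Bit 7: prefix='1' (no match yet)
Bit 8: prefix='10' (no match yet)
Bit 9: prefix='101' -> emit 'l', reset
Bit 10: prefix='1' (no match yet)
Bit 11: prefix='11' -> emit 'c', reset
Bit 12: prefix='1' (no match yet)
Bit 13: prefix='10' (no match yet)
Bit 14: prefix='101' -> emit 'l', reset
Bit 15: prefix='0' (no match yet)
Bit 16: prefix='01' -> emit 'i', reset
Bit 17: prefix='1' (no match yet)
Bit 18: prefix='10' (no match yet)
Bit 19: prefix='100' -> emit 'j', reset
Bit 20: prefix='0' (no match yet)
Bit 21: prefix='01' -> emit 'i', reset
Bit 22: prefix='1' (no match yet)
Bit 23: prefix='10' (no match yet)
Bit 24: prefix='100' -> emit 'j', reset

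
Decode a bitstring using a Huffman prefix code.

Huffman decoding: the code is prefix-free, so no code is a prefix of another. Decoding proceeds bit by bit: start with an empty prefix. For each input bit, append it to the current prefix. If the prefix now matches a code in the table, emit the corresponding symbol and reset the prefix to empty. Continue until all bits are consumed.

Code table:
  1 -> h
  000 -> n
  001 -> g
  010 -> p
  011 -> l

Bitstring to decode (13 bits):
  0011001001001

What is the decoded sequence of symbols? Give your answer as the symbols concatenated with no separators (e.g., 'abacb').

Answer: ghggg

Derivation:
Bit 0: prefix='0' (no match yet)
Bit 1: prefix='00' (no match yet)
Bit 2: prefix='001' -> emit 'g', reset
Bit 3: prefix='1' -> emit 'h', reset
Bit 4: prefix='0' (no match yet)
Bit 5: prefix='00' (no match yet)
Bit 6: prefix='001' -> emit 'g', reset
Bit 7: prefix='0' (no match yet)
Bit 8: prefix='00' (no match yet)
Bit 9: prefix='001' -> emit 'g', reset
Bit 10: prefix='0' (no match yet)
Bit 11: prefix='00' (no match yet)
Bit 12: prefix='001' -> emit 'g', reset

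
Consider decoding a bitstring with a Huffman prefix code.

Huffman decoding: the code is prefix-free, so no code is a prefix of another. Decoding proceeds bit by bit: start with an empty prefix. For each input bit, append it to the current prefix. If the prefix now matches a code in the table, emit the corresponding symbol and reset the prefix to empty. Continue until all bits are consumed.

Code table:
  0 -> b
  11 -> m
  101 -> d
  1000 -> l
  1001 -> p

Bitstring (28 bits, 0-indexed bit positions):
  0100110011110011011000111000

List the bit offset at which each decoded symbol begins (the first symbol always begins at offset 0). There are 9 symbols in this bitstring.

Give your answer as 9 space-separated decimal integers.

Answer: 0 1 5 9 11 15 18 22 24

Derivation:
Bit 0: prefix='0' -> emit 'b', reset
Bit 1: prefix='1' (no match yet)
Bit 2: prefix='10' (no match yet)
Bit 3: prefix='100' (no match yet)
Bit 4: prefix='1001' -> emit 'p', reset
Bit 5: prefix='1' (no match yet)
Bit 6: prefix='10' (no match yet)
Bit 7: prefix='100' (no match yet)
Bit 8: prefix='1001' -> emit 'p', reset
Bit 9: prefix='1' (no match yet)
Bit 10: prefix='11' -> emit 'm', reset
Bit 11: prefix='1' (no match yet)
Bit 12: prefix='10' (no match yet)
Bit 13: prefix='100' (no match yet)
Bit 14: prefix='1001' -> emit 'p', reset
Bit 15: prefix='1' (no match yet)
Bit 16: prefix='10' (no match yet)
Bit 17: prefix='101' -> emit 'd', reset
Bit 18: prefix='1' (no match yet)
Bit 19: prefix='10' (no match yet)
Bit 20: prefix='100' (no match yet)
Bit 21: prefix='1000' -> emit 'l', reset
Bit 22: prefix='1' (no match yet)
Bit 23: prefix='11' -> emit 'm', reset
Bit 24: prefix='1' (no match yet)
Bit 25: prefix='10' (no match yet)
Bit 26: prefix='100' (no match yet)
Bit 27: prefix='1000' -> emit 'l', reset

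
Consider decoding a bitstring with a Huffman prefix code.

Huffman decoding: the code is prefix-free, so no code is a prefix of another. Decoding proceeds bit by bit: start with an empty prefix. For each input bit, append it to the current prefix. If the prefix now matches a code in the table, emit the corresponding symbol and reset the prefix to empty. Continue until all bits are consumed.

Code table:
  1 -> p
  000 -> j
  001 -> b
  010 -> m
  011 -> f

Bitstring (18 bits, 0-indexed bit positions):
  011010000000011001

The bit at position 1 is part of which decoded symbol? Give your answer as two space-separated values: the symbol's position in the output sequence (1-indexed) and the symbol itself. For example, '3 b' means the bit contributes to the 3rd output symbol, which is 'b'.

Answer: 1 f

Derivation:
Bit 0: prefix='0' (no match yet)
Bit 1: prefix='01' (no match yet)
Bit 2: prefix='011' -> emit 'f', reset
Bit 3: prefix='0' (no match yet)
Bit 4: prefix='01' (no match yet)
Bit 5: prefix='010' -> emit 'm', reset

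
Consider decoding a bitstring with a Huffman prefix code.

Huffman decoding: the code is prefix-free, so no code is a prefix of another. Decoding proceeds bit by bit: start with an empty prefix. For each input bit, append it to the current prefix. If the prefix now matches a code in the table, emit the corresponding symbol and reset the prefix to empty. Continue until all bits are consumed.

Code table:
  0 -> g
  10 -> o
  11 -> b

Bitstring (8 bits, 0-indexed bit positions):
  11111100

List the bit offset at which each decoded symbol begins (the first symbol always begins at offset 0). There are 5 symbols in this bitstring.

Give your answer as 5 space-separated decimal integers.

Answer: 0 2 4 6 7

Derivation:
Bit 0: prefix='1' (no match yet)
Bit 1: prefix='11' -> emit 'b', reset
Bit 2: prefix='1' (no match yet)
Bit 3: prefix='11' -> emit 'b', reset
Bit 4: prefix='1' (no match yet)
Bit 5: prefix='11' -> emit 'b', reset
Bit 6: prefix='0' -> emit 'g', reset
Bit 7: prefix='0' -> emit 'g', reset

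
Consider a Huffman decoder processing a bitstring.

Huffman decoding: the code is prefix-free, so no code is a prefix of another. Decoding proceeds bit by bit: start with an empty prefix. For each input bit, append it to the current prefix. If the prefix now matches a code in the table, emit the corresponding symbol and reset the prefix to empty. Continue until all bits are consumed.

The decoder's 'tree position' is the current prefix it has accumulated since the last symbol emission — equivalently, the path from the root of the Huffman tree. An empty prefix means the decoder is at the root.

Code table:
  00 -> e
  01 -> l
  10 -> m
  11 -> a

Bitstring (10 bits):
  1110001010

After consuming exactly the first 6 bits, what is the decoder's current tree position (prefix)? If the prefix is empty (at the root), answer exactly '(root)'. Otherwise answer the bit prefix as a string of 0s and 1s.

Answer: (root)

Derivation:
Bit 0: prefix='1' (no match yet)
Bit 1: prefix='11' -> emit 'a', reset
Bit 2: prefix='1' (no match yet)
Bit 3: prefix='10' -> emit 'm', reset
Bit 4: prefix='0' (no match yet)
Bit 5: prefix='00' -> emit 'e', reset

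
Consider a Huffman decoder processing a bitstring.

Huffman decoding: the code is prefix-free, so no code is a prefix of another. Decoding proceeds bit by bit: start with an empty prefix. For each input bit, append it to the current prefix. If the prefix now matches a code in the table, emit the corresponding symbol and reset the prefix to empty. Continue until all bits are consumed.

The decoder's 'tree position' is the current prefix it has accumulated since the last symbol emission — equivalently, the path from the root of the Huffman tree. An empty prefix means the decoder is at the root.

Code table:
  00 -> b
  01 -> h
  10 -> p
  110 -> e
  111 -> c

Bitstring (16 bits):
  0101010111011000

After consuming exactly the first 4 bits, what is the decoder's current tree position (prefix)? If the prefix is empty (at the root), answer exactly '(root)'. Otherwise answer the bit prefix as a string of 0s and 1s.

Answer: (root)

Derivation:
Bit 0: prefix='0' (no match yet)
Bit 1: prefix='01' -> emit 'h', reset
Bit 2: prefix='0' (no match yet)
Bit 3: prefix='01' -> emit 'h', reset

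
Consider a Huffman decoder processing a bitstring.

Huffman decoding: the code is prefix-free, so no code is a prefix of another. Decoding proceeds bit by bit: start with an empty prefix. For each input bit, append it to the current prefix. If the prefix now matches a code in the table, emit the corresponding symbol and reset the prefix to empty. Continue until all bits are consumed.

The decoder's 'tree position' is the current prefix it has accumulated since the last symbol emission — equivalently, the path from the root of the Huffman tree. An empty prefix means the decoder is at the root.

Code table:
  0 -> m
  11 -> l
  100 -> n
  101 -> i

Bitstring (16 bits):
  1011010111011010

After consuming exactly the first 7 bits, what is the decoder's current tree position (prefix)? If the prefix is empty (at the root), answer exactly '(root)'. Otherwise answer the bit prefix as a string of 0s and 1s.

Bit 0: prefix='1' (no match yet)
Bit 1: prefix='10' (no match yet)
Bit 2: prefix='101' -> emit 'i', reset
Bit 3: prefix='1' (no match yet)
Bit 4: prefix='10' (no match yet)
Bit 5: prefix='101' -> emit 'i', reset
Bit 6: prefix='0' -> emit 'm', reset

Answer: (root)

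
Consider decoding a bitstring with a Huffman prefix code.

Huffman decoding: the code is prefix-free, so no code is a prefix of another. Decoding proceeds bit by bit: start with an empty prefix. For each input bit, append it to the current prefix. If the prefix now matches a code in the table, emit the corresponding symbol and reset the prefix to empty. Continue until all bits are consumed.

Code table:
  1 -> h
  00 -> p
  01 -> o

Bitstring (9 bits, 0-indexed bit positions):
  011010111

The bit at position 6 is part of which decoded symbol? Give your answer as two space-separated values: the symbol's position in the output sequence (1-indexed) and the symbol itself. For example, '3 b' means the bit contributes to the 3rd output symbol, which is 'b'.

Answer: 4 o

Derivation:
Bit 0: prefix='0' (no match yet)
Bit 1: prefix='01' -> emit 'o', reset
Bit 2: prefix='1' -> emit 'h', reset
Bit 3: prefix='0' (no match yet)
Bit 4: prefix='01' -> emit 'o', reset
Bit 5: prefix='0' (no match yet)
Bit 6: prefix='01' -> emit 'o', reset
Bit 7: prefix='1' -> emit 'h', reset
Bit 8: prefix='1' -> emit 'h', reset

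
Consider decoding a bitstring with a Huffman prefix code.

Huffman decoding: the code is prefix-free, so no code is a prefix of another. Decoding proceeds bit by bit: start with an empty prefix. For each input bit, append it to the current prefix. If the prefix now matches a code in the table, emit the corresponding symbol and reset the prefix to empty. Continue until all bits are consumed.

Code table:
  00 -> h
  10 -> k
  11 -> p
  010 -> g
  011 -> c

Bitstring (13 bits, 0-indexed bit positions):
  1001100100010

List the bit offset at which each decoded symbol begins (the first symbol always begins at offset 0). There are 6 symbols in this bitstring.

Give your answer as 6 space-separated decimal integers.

Answer: 0 2 5 7 9 11

Derivation:
Bit 0: prefix='1' (no match yet)
Bit 1: prefix='10' -> emit 'k', reset
Bit 2: prefix='0' (no match yet)
Bit 3: prefix='01' (no match yet)
Bit 4: prefix='011' -> emit 'c', reset
Bit 5: prefix='0' (no match yet)
Bit 6: prefix='00' -> emit 'h', reset
Bit 7: prefix='1' (no match yet)
Bit 8: prefix='10' -> emit 'k', reset
Bit 9: prefix='0' (no match yet)
Bit 10: prefix='00' -> emit 'h', reset
Bit 11: prefix='1' (no match yet)
Bit 12: prefix='10' -> emit 'k', reset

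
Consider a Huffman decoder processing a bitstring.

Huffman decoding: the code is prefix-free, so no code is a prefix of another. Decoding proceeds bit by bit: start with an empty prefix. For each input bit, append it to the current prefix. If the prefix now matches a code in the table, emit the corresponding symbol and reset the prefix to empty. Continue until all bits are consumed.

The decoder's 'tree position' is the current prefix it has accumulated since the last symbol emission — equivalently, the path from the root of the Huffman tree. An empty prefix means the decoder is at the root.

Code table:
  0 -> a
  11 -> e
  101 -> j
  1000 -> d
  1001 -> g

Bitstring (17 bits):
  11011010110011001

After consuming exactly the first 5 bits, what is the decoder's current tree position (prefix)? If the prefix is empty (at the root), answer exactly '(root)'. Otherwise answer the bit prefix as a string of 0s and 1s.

Bit 0: prefix='1' (no match yet)
Bit 1: prefix='11' -> emit 'e', reset
Bit 2: prefix='0' -> emit 'a', reset
Bit 3: prefix='1' (no match yet)
Bit 4: prefix='11' -> emit 'e', reset

Answer: (root)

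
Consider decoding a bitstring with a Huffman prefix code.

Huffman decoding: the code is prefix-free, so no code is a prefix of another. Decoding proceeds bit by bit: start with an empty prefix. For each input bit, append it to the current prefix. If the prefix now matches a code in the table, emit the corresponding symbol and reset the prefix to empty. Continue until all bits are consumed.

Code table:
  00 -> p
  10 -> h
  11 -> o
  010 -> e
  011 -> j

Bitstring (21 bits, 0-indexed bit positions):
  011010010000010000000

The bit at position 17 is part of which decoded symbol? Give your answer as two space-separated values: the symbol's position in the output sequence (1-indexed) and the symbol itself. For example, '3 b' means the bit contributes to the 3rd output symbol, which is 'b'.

Answer: 8 p

Derivation:
Bit 0: prefix='0' (no match yet)
Bit 1: prefix='01' (no match yet)
Bit 2: prefix='011' -> emit 'j', reset
Bit 3: prefix='0' (no match yet)
Bit 4: prefix='01' (no match yet)
Bit 5: prefix='010' -> emit 'e', reset
Bit 6: prefix='0' (no match yet)
Bit 7: prefix='01' (no match yet)
Bit 8: prefix='010' -> emit 'e', reset
Bit 9: prefix='0' (no match yet)
Bit 10: prefix='00' -> emit 'p', reset
Bit 11: prefix='0' (no match yet)
Bit 12: prefix='00' -> emit 'p', reset
Bit 13: prefix='1' (no match yet)
Bit 14: prefix='10' -> emit 'h', reset
Bit 15: prefix='0' (no match yet)
Bit 16: prefix='00' -> emit 'p', reset
Bit 17: prefix='0' (no match yet)
Bit 18: prefix='00' -> emit 'p', reset
Bit 19: prefix='0' (no match yet)
Bit 20: prefix='00' -> emit 'p', reset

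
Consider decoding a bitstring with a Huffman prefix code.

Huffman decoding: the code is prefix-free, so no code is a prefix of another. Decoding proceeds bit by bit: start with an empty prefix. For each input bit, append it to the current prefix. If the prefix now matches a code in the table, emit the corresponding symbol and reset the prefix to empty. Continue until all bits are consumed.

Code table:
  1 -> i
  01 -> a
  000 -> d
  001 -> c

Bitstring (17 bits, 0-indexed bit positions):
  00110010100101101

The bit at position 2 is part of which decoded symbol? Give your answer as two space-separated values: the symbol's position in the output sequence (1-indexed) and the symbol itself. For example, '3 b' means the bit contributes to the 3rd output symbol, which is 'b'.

Bit 0: prefix='0' (no match yet)
Bit 1: prefix='00' (no match yet)
Bit 2: prefix='001' -> emit 'c', reset
Bit 3: prefix='1' -> emit 'i', reset
Bit 4: prefix='0' (no match yet)
Bit 5: prefix='00' (no match yet)
Bit 6: prefix='001' -> emit 'c', reset

Answer: 1 c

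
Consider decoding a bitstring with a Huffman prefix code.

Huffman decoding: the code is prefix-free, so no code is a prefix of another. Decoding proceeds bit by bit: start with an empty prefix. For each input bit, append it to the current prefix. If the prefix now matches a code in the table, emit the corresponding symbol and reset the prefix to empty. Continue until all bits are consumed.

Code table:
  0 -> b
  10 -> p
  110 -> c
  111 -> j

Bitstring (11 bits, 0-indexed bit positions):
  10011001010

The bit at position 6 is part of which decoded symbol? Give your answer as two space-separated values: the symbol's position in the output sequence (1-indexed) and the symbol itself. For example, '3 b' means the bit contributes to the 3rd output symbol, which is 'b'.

Answer: 4 b

Derivation:
Bit 0: prefix='1' (no match yet)
Bit 1: prefix='10' -> emit 'p', reset
Bit 2: prefix='0' -> emit 'b', reset
Bit 3: prefix='1' (no match yet)
Bit 4: prefix='11' (no match yet)
Bit 5: prefix='110' -> emit 'c', reset
Bit 6: prefix='0' -> emit 'b', reset
Bit 7: prefix='1' (no match yet)
Bit 8: prefix='10' -> emit 'p', reset
Bit 9: prefix='1' (no match yet)
Bit 10: prefix='10' -> emit 'p', reset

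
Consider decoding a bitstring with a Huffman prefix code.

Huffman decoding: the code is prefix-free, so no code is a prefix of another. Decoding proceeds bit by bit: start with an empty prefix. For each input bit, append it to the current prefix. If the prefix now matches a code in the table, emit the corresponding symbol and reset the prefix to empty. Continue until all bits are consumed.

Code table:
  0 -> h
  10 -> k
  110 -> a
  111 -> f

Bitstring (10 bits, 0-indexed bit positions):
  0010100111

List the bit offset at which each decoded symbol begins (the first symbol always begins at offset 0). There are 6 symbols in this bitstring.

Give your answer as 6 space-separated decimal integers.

Answer: 0 1 2 4 6 7

Derivation:
Bit 0: prefix='0' -> emit 'h', reset
Bit 1: prefix='0' -> emit 'h', reset
Bit 2: prefix='1' (no match yet)
Bit 3: prefix='10' -> emit 'k', reset
Bit 4: prefix='1' (no match yet)
Bit 5: prefix='10' -> emit 'k', reset
Bit 6: prefix='0' -> emit 'h', reset
Bit 7: prefix='1' (no match yet)
Bit 8: prefix='11' (no match yet)
Bit 9: prefix='111' -> emit 'f', reset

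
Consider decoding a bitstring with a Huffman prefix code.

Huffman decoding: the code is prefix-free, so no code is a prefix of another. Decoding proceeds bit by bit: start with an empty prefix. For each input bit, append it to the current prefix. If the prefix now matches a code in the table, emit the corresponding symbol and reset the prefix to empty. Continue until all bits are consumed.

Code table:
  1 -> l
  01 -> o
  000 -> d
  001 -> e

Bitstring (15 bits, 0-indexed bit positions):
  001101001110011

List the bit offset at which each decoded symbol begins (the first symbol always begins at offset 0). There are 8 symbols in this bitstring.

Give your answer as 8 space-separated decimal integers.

Answer: 0 3 4 6 9 10 11 14

Derivation:
Bit 0: prefix='0' (no match yet)
Bit 1: prefix='00' (no match yet)
Bit 2: prefix='001' -> emit 'e', reset
Bit 3: prefix='1' -> emit 'l', reset
Bit 4: prefix='0' (no match yet)
Bit 5: prefix='01' -> emit 'o', reset
Bit 6: prefix='0' (no match yet)
Bit 7: prefix='00' (no match yet)
Bit 8: prefix='001' -> emit 'e', reset
Bit 9: prefix='1' -> emit 'l', reset
Bit 10: prefix='1' -> emit 'l', reset
Bit 11: prefix='0' (no match yet)
Bit 12: prefix='00' (no match yet)
Bit 13: prefix='001' -> emit 'e', reset
Bit 14: prefix='1' -> emit 'l', reset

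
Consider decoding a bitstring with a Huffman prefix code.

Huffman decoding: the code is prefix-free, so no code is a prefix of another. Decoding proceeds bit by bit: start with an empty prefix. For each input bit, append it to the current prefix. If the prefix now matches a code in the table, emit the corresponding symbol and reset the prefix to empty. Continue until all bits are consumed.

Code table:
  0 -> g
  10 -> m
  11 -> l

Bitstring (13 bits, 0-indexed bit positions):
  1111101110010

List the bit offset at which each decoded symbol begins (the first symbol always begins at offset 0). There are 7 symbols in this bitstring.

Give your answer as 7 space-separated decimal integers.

Bit 0: prefix='1' (no match yet)
Bit 1: prefix='11' -> emit 'l', reset
Bit 2: prefix='1' (no match yet)
Bit 3: prefix='11' -> emit 'l', reset
Bit 4: prefix='1' (no match yet)
Bit 5: prefix='10' -> emit 'm', reset
Bit 6: prefix='1' (no match yet)
Bit 7: prefix='11' -> emit 'l', reset
Bit 8: prefix='1' (no match yet)
Bit 9: prefix='10' -> emit 'm', reset
Bit 10: prefix='0' -> emit 'g', reset
Bit 11: prefix='1' (no match yet)
Bit 12: prefix='10' -> emit 'm', reset

Answer: 0 2 4 6 8 10 11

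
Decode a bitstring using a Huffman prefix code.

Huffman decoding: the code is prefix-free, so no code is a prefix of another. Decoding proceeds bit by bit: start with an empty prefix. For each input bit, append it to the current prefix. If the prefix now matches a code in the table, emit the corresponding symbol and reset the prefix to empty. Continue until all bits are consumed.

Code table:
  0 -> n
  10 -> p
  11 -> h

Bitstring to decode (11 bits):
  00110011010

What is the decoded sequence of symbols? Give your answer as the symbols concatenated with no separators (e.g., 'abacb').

Answer: nnhnnhnp

Derivation:
Bit 0: prefix='0' -> emit 'n', reset
Bit 1: prefix='0' -> emit 'n', reset
Bit 2: prefix='1' (no match yet)
Bit 3: prefix='11' -> emit 'h', reset
Bit 4: prefix='0' -> emit 'n', reset
Bit 5: prefix='0' -> emit 'n', reset
Bit 6: prefix='1' (no match yet)
Bit 7: prefix='11' -> emit 'h', reset
Bit 8: prefix='0' -> emit 'n', reset
Bit 9: prefix='1' (no match yet)
Bit 10: prefix='10' -> emit 'p', reset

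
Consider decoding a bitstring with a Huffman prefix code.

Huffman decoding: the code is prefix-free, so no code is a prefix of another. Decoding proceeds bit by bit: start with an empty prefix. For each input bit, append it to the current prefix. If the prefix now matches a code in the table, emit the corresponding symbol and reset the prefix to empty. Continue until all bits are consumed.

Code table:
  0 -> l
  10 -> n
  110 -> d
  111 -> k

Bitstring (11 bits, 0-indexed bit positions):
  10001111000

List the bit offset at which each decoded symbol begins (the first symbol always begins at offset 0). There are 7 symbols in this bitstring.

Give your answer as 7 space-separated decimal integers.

Bit 0: prefix='1' (no match yet)
Bit 1: prefix='10' -> emit 'n', reset
Bit 2: prefix='0' -> emit 'l', reset
Bit 3: prefix='0' -> emit 'l', reset
Bit 4: prefix='1' (no match yet)
Bit 5: prefix='11' (no match yet)
Bit 6: prefix='111' -> emit 'k', reset
Bit 7: prefix='1' (no match yet)
Bit 8: prefix='10' -> emit 'n', reset
Bit 9: prefix='0' -> emit 'l', reset
Bit 10: prefix='0' -> emit 'l', reset

Answer: 0 2 3 4 7 9 10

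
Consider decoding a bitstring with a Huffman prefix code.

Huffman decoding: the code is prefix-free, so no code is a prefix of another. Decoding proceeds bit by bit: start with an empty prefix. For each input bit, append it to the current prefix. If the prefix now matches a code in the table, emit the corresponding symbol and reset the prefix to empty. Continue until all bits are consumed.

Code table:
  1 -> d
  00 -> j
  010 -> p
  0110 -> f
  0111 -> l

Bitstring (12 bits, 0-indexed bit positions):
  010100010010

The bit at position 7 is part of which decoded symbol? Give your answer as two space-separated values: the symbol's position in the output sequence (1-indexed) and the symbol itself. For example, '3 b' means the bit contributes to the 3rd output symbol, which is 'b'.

Answer: 4 p

Derivation:
Bit 0: prefix='0' (no match yet)
Bit 1: prefix='01' (no match yet)
Bit 2: prefix='010' -> emit 'p', reset
Bit 3: prefix='1' -> emit 'd', reset
Bit 4: prefix='0' (no match yet)
Bit 5: prefix='00' -> emit 'j', reset
Bit 6: prefix='0' (no match yet)
Bit 7: prefix='01' (no match yet)
Bit 8: prefix='010' -> emit 'p', reset
Bit 9: prefix='0' (no match yet)
Bit 10: prefix='01' (no match yet)
Bit 11: prefix='010' -> emit 'p', reset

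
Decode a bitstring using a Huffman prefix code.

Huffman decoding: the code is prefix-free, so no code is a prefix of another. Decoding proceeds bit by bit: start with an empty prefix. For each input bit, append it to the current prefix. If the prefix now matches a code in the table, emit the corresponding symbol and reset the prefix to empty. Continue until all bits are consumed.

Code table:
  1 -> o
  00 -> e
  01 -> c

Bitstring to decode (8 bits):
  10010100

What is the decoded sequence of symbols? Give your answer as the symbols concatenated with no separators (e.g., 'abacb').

Bit 0: prefix='1' -> emit 'o', reset
Bit 1: prefix='0' (no match yet)
Bit 2: prefix='00' -> emit 'e', reset
Bit 3: prefix='1' -> emit 'o', reset
Bit 4: prefix='0' (no match yet)
Bit 5: prefix='01' -> emit 'c', reset
Bit 6: prefix='0' (no match yet)
Bit 7: prefix='00' -> emit 'e', reset

Answer: oeoce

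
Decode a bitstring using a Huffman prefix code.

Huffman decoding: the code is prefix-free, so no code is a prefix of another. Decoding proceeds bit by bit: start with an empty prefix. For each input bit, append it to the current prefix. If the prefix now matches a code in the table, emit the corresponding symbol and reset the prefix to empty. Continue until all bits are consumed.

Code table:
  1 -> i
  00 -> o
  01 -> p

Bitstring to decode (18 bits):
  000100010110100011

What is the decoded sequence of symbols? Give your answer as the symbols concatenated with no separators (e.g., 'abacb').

Answer: opoppipopi

Derivation:
Bit 0: prefix='0' (no match yet)
Bit 1: prefix='00' -> emit 'o', reset
Bit 2: prefix='0' (no match yet)
Bit 3: prefix='01' -> emit 'p', reset
Bit 4: prefix='0' (no match yet)
Bit 5: prefix='00' -> emit 'o', reset
Bit 6: prefix='0' (no match yet)
Bit 7: prefix='01' -> emit 'p', reset
Bit 8: prefix='0' (no match yet)
Bit 9: prefix='01' -> emit 'p', reset
Bit 10: prefix='1' -> emit 'i', reset
Bit 11: prefix='0' (no match yet)
Bit 12: prefix='01' -> emit 'p', reset
Bit 13: prefix='0' (no match yet)
Bit 14: prefix='00' -> emit 'o', reset
Bit 15: prefix='0' (no match yet)
Bit 16: prefix='01' -> emit 'p', reset
Bit 17: prefix='1' -> emit 'i', reset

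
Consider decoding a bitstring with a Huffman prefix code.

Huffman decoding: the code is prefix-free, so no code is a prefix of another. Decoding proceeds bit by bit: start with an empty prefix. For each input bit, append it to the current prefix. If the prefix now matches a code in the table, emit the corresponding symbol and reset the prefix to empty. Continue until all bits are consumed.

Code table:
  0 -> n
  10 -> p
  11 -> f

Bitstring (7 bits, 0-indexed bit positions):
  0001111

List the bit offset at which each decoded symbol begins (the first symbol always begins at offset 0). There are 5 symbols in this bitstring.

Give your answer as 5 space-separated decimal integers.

Answer: 0 1 2 3 5

Derivation:
Bit 0: prefix='0' -> emit 'n', reset
Bit 1: prefix='0' -> emit 'n', reset
Bit 2: prefix='0' -> emit 'n', reset
Bit 3: prefix='1' (no match yet)
Bit 4: prefix='11' -> emit 'f', reset
Bit 5: prefix='1' (no match yet)
Bit 6: prefix='11' -> emit 'f', reset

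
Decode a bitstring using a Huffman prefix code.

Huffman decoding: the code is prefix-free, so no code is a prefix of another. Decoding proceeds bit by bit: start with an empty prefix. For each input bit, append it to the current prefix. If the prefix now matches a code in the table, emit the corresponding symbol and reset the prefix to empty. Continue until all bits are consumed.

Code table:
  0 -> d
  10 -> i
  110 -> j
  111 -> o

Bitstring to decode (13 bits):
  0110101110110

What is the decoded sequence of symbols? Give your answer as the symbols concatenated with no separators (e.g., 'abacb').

Answer: djiodj

Derivation:
Bit 0: prefix='0' -> emit 'd', reset
Bit 1: prefix='1' (no match yet)
Bit 2: prefix='11' (no match yet)
Bit 3: prefix='110' -> emit 'j', reset
Bit 4: prefix='1' (no match yet)
Bit 5: prefix='10' -> emit 'i', reset
Bit 6: prefix='1' (no match yet)
Bit 7: prefix='11' (no match yet)
Bit 8: prefix='111' -> emit 'o', reset
Bit 9: prefix='0' -> emit 'd', reset
Bit 10: prefix='1' (no match yet)
Bit 11: prefix='11' (no match yet)
Bit 12: prefix='110' -> emit 'j', reset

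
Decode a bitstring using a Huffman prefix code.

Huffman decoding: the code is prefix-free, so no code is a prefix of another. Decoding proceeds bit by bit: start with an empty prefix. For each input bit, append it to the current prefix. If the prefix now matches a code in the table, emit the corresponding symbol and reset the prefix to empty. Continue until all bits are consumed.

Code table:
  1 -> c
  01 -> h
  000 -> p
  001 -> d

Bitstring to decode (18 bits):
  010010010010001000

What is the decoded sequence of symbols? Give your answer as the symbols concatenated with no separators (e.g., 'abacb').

Bit 0: prefix='0' (no match yet)
Bit 1: prefix='01' -> emit 'h', reset
Bit 2: prefix='0' (no match yet)
Bit 3: prefix='00' (no match yet)
Bit 4: prefix='001' -> emit 'd', reset
Bit 5: prefix='0' (no match yet)
Bit 6: prefix='00' (no match yet)
Bit 7: prefix='001' -> emit 'd', reset
Bit 8: prefix='0' (no match yet)
Bit 9: prefix='00' (no match yet)
Bit 10: prefix='001' -> emit 'd', reset
Bit 11: prefix='0' (no match yet)
Bit 12: prefix='00' (no match yet)
Bit 13: prefix='000' -> emit 'p', reset
Bit 14: prefix='1' -> emit 'c', reset
Bit 15: prefix='0' (no match yet)
Bit 16: prefix='00' (no match yet)
Bit 17: prefix='000' -> emit 'p', reset

Answer: hdddpcp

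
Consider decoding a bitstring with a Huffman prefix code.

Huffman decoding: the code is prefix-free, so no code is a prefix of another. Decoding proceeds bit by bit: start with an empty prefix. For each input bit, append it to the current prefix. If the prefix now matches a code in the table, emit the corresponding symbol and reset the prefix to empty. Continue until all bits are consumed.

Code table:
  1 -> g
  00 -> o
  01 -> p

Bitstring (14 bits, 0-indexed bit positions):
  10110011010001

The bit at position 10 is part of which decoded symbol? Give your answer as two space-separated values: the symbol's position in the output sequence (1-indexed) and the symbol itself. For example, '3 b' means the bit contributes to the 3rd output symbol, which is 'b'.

Answer: 8 o

Derivation:
Bit 0: prefix='1' -> emit 'g', reset
Bit 1: prefix='0' (no match yet)
Bit 2: prefix='01' -> emit 'p', reset
Bit 3: prefix='1' -> emit 'g', reset
Bit 4: prefix='0' (no match yet)
Bit 5: prefix='00' -> emit 'o', reset
Bit 6: prefix='1' -> emit 'g', reset
Bit 7: prefix='1' -> emit 'g', reset
Bit 8: prefix='0' (no match yet)
Bit 9: prefix='01' -> emit 'p', reset
Bit 10: prefix='0' (no match yet)
Bit 11: prefix='00' -> emit 'o', reset
Bit 12: prefix='0' (no match yet)
Bit 13: prefix='01' -> emit 'p', reset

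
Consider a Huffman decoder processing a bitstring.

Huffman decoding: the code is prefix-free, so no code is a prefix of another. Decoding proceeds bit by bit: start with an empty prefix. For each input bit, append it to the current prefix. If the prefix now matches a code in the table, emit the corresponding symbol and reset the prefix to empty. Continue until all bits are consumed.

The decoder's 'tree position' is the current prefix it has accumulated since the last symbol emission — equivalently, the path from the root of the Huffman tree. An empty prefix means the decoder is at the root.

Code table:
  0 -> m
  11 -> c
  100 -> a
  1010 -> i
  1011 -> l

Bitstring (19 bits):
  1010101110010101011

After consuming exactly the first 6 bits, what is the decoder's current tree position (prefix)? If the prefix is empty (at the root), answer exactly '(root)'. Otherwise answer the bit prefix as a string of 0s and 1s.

Answer: 10

Derivation:
Bit 0: prefix='1' (no match yet)
Bit 1: prefix='10' (no match yet)
Bit 2: prefix='101' (no match yet)
Bit 3: prefix='1010' -> emit 'i', reset
Bit 4: prefix='1' (no match yet)
Bit 5: prefix='10' (no match yet)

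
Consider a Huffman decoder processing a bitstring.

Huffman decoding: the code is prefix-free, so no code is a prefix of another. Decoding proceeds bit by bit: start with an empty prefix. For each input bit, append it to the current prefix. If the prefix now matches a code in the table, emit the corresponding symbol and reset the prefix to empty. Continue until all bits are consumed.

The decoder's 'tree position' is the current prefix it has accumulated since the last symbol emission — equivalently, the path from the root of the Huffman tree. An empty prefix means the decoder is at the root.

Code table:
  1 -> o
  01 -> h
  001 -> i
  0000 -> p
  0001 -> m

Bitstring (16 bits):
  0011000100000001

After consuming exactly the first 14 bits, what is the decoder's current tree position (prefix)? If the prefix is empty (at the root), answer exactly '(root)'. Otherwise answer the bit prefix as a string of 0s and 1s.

Answer: 00

Derivation:
Bit 0: prefix='0' (no match yet)
Bit 1: prefix='00' (no match yet)
Bit 2: prefix='001' -> emit 'i', reset
Bit 3: prefix='1' -> emit 'o', reset
Bit 4: prefix='0' (no match yet)
Bit 5: prefix='00' (no match yet)
Bit 6: prefix='000' (no match yet)
Bit 7: prefix='0001' -> emit 'm', reset
Bit 8: prefix='0' (no match yet)
Bit 9: prefix='00' (no match yet)
Bit 10: prefix='000' (no match yet)
Bit 11: prefix='0000' -> emit 'p', reset
Bit 12: prefix='0' (no match yet)
Bit 13: prefix='00' (no match yet)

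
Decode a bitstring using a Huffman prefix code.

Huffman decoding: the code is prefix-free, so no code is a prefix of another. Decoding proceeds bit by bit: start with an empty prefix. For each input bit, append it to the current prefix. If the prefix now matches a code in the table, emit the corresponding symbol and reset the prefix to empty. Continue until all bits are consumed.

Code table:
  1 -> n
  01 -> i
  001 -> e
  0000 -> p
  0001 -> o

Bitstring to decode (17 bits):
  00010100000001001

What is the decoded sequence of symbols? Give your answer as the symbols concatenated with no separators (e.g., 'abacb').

Answer: oipoe

Derivation:
Bit 0: prefix='0' (no match yet)
Bit 1: prefix='00' (no match yet)
Bit 2: prefix='000' (no match yet)
Bit 3: prefix='0001' -> emit 'o', reset
Bit 4: prefix='0' (no match yet)
Bit 5: prefix='01' -> emit 'i', reset
Bit 6: prefix='0' (no match yet)
Bit 7: prefix='00' (no match yet)
Bit 8: prefix='000' (no match yet)
Bit 9: prefix='0000' -> emit 'p', reset
Bit 10: prefix='0' (no match yet)
Bit 11: prefix='00' (no match yet)
Bit 12: prefix='000' (no match yet)
Bit 13: prefix='0001' -> emit 'o', reset
Bit 14: prefix='0' (no match yet)
Bit 15: prefix='00' (no match yet)
Bit 16: prefix='001' -> emit 'e', reset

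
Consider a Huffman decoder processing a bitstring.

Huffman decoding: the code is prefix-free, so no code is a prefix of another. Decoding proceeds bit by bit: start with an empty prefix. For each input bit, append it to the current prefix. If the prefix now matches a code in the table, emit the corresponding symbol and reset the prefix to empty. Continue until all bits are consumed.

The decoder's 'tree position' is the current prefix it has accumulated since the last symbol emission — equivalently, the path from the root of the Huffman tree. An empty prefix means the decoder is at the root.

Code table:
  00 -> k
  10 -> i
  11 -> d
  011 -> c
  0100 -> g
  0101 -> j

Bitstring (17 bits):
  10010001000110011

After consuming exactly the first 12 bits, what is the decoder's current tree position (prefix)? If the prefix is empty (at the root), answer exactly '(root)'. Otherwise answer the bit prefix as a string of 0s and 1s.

Answer: 01

Derivation:
Bit 0: prefix='1' (no match yet)
Bit 1: prefix='10' -> emit 'i', reset
Bit 2: prefix='0' (no match yet)
Bit 3: prefix='01' (no match yet)
Bit 4: prefix='010' (no match yet)
Bit 5: prefix='0100' -> emit 'g', reset
Bit 6: prefix='0' (no match yet)
Bit 7: prefix='01' (no match yet)
Bit 8: prefix='010' (no match yet)
Bit 9: prefix='0100' -> emit 'g', reset
Bit 10: prefix='0' (no match yet)
Bit 11: prefix='01' (no match yet)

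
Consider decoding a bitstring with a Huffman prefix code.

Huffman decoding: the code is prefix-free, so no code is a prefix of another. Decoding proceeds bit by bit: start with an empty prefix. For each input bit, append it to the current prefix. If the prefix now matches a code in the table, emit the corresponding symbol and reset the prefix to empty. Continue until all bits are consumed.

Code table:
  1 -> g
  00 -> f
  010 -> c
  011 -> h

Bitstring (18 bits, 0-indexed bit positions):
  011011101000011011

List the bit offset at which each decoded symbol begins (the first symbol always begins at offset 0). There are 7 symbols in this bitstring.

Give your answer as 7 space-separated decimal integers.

Bit 0: prefix='0' (no match yet)
Bit 1: prefix='01' (no match yet)
Bit 2: prefix='011' -> emit 'h', reset
Bit 3: prefix='0' (no match yet)
Bit 4: prefix='01' (no match yet)
Bit 5: prefix='011' -> emit 'h', reset
Bit 6: prefix='1' -> emit 'g', reset
Bit 7: prefix='0' (no match yet)
Bit 8: prefix='01' (no match yet)
Bit 9: prefix='010' -> emit 'c', reset
Bit 10: prefix='0' (no match yet)
Bit 11: prefix='00' -> emit 'f', reset
Bit 12: prefix='0' (no match yet)
Bit 13: prefix='01' (no match yet)
Bit 14: prefix='011' -> emit 'h', reset
Bit 15: prefix='0' (no match yet)
Bit 16: prefix='01' (no match yet)
Bit 17: prefix='011' -> emit 'h', reset

Answer: 0 3 6 7 10 12 15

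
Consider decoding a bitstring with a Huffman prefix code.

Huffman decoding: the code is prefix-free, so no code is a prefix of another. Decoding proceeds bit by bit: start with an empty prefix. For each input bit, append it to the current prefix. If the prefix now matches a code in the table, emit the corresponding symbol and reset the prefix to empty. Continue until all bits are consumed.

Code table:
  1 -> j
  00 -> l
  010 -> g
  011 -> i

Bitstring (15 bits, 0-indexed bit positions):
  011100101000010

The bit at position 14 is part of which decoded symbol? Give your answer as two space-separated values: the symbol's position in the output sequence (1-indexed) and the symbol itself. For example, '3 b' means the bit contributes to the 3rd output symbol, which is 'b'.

Bit 0: prefix='0' (no match yet)
Bit 1: prefix='01' (no match yet)
Bit 2: prefix='011' -> emit 'i', reset
Bit 3: prefix='1' -> emit 'j', reset
Bit 4: prefix='0' (no match yet)
Bit 5: prefix='00' -> emit 'l', reset
Bit 6: prefix='1' -> emit 'j', reset
Bit 7: prefix='0' (no match yet)
Bit 8: prefix='01' (no match yet)
Bit 9: prefix='010' -> emit 'g', reset
Bit 10: prefix='0' (no match yet)
Bit 11: prefix='00' -> emit 'l', reset
Bit 12: prefix='0' (no match yet)
Bit 13: prefix='01' (no match yet)
Bit 14: prefix='010' -> emit 'g', reset

Answer: 7 g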